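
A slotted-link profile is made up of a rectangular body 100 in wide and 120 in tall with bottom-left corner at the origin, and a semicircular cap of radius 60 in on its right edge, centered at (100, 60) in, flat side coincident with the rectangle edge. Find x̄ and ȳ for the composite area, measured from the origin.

rectangular body: A = 100 × 120 = 12000.00, centroid at (50.00, 60.00).
semicircular end: A = ½π·60² = 5654.87, centroid at (125.46, 60.00).
ΣA = 17654.87 in²
ΣAx̄ = (12000.00)(50.00) + (5654.87)(125.46) = 1309486.68 in³
ΣAȳ = (12000.00)(60.00) + (5654.87)(60.00) = 1059292.01 in³
x̄ = 1309486.68 / 17654.87 = 74.17 in
ȳ = 1059292.01 / 17654.87 = 60.00 in

x̄ = 74.17 in, ȳ = 60.00 in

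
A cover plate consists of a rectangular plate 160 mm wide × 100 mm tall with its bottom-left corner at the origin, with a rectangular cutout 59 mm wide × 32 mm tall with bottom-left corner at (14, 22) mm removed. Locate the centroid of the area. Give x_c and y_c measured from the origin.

Part | A | x̄ᵢ | ȳᵢ | A·x̄ᵢ | A·ȳᵢ
plate | 16000.00 | 80.00 | 50.00 | 1280000.00 | 800000.00
hole | -1888.00 | 43.50 | 38.00 | -82128.00 | -71744.00
Σ | 14112.00 |  |  | 1197872.00 | 728256.00
x_c = 1197872.00 / 14112.00 = 84.88 mm
y_c = 728256.00 / 14112.00 = 51.61 mm

x_c = 84.88 mm, y_c = 51.61 mm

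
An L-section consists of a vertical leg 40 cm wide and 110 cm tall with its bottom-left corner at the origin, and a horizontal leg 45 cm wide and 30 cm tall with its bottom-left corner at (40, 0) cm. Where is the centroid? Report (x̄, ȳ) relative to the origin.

vertical leg: A = 40 × 110 = 4400.00, centroid at (20.00, 55.00).
horizontal leg: A = 45 × 30 = 1350.00, centroid at (62.50, 15.00).
ΣA = 5750.00 cm²
ΣAx̄ = (4400.00)(20.00) + (1350.00)(62.50) = 172375.00 cm³
ΣAȳ = (4400.00)(55.00) + (1350.00)(15.00) = 262250.00 cm³
x̄ = 172375.00 / 5750.00 = 29.98 cm
ȳ = 262250.00 / 5750.00 = 45.61 cm

x̄ = 29.98 cm, ȳ = 45.61 cm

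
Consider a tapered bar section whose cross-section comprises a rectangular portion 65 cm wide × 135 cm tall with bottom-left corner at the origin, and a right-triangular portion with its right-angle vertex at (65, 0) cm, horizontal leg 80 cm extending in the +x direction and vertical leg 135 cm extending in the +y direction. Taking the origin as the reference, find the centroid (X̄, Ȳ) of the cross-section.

Part | A | x̄ᵢ | ȳᵢ | A·x̄ᵢ | A·ȳᵢ
rectangular portion | 8775.00 | 32.50 | 67.50 | 285187.50 | 592312.50
triangular portion | 5400.00 | 91.67 | 45.00 | 495000.00 | 243000.00
Σ | 14175.00 |  |  | 780187.50 | 835312.50
X̄ = 780187.50 / 14175.00 = 55.04 cm
Ȳ = 835312.50 / 14175.00 = 58.93 cm

X̄ = 55.04 cm, Ȳ = 58.93 cm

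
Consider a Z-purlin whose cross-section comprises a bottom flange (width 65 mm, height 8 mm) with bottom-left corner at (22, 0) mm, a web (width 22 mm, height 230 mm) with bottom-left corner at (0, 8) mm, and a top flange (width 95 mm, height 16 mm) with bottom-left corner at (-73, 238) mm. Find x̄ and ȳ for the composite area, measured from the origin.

bottom flange: A = 65 × 8 = 520.00, centroid at (54.50, 4.00).
web: A = 22 × 230 = 5060.00, centroid at (11.00, 123.00).
top flange: A = 95 × 16 = 1520.00, centroid at (-25.50, 246.00).
ΣA = 7100.00 mm², ΣAx̄ = 45240.00 mm³, ΣAȳ = 998380.00 mm³.
x̄ = 45240.00/7100.00 = 6.37 mm; ȳ = 998380.00/7100.00 = 140.62 mm.

x̄ = 6.37 mm, ȳ = 140.62 mm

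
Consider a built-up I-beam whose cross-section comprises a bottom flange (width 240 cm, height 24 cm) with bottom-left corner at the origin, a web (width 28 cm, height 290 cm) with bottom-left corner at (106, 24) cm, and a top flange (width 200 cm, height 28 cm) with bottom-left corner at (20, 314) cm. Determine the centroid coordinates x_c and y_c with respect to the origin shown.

x_c = 120.00 cm, y_c = 168.29 cm

bottom flange: A = 240 × 24 = 5760.00, centroid at (120.00, 12.00).
web: A = 28 × 290 = 8120.00, centroid at (120.00, 169.00).
top flange: A = 200 × 28 = 5600.00, centroid at (120.00, 328.00).
ΣA = 19480.00 cm², ΣAx_c = 2337600.00 cm³, ΣAy_c = 3278200.00 cm³.
x_c = 2337600.00/19480.00 = 120.00 cm; y_c = 3278200.00/19480.00 = 168.29 cm.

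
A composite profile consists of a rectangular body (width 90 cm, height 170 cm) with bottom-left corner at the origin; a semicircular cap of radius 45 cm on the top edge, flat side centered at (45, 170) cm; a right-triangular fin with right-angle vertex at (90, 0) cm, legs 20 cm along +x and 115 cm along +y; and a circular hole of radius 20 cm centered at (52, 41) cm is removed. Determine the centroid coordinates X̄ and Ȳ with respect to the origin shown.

X̄ = 47.75 cm, Ȳ = 103.11 cm

rectangular body: A = 90 × 170 = 15300.00, centroid at (45.00, 85.00).
semicircular top: A = ½π·45² = 3180.86, centroid at (45.00, 189.10).
triangular fin: A = ½·20·115 = 1150.00, centroid at (96.67, 38.33).
hole: A = −π·20² = -1256.64, centroid at (52.00, 41.00).
ΣA = 18374.23 cm², ΣAX̄ = 877460.35 cm³, ΣAȲ = 1894557.85 cm³.
X̄ = 877460.35/18374.23 = 47.75 cm; Ȳ = 1894557.85/18374.23 = 103.11 cm.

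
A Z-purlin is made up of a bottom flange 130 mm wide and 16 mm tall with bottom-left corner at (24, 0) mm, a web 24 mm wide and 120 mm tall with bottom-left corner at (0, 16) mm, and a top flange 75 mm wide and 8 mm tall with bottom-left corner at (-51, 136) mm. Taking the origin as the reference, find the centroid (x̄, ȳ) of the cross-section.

x̄ = 38.05 mm, ȳ = 57.47 mm

bottom flange: A = 130 × 16 = 2080.00, centroid at (89.00, 8.00).
web: A = 24 × 120 = 2880.00, centroid at (12.00, 76.00).
top flange: A = 75 × 8 = 600.00, centroid at (-13.50, 140.00).
ΣA = 5560.00 mm², ΣAx̄ = 211580.00 mm³, ΣAȳ = 319520.00 mm³.
x̄ = 211580.00/5560.00 = 38.05 mm; ȳ = 319520.00/5560.00 = 57.47 mm.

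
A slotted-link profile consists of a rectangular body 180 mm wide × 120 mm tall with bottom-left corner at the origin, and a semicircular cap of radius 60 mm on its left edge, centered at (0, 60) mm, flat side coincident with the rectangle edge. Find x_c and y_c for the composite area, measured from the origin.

rectangular body: A = 180 × 120 = 21600.00, centroid at (90.00, 60.00).
semicircular end: A = ½π·60² = 5654.87, centroid at (-25.46, 60.00).
ΣA = 27254.87 mm², ΣAx_c = 1800000.00 mm³, ΣAy_c = 1635292.01 mm³.
x_c = 1800000.00/27254.87 = 66.04 mm; y_c = 1635292.01/27254.87 = 60.00 mm.

x_c = 66.04 mm, y_c = 60.00 mm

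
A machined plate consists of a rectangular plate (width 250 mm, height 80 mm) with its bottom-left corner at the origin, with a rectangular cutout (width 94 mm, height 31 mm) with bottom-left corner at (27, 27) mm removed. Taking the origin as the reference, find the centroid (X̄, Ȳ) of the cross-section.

plate: A = 250 × 80 = 20000.00, centroid at (125.00, 40.00).
hole: A = −(94 × 31) = -2914.00, centroid at (74.00, 42.50).
ΣA = 17086.00 mm², ΣAX̄ = 2284364.00 mm³, ΣAȲ = 676155.00 mm³.
X̄ = 2284364.00/17086.00 = 133.70 mm; Ȳ = 676155.00/17086.00 = 39.57 mm.

X̄ = 133.70 mm, Ȳ = 39.57 mm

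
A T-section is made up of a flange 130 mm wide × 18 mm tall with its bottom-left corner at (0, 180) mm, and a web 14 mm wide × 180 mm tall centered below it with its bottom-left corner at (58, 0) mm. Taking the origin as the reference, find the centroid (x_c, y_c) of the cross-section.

Part | A | x̄ᵢ | ȳᵢ | A·x̄ᵢ | A·ȳᵢ
web | 2520.00 | 65.00 | 90.00 | 163800.00 | 226800.00
flange | 2340.00 | 65.00 | 189.00 | 152100.00 | 442260.00
Σ | 4860.00 |  |  | 315900.00 | 669060.00
x_c = 315900.00 / 4860.00 = 65.00 mm
y_c = 669060.00 / 4860.00 = 137.67 mm

x_c = 65.00 mm, y_c = 137.67 mm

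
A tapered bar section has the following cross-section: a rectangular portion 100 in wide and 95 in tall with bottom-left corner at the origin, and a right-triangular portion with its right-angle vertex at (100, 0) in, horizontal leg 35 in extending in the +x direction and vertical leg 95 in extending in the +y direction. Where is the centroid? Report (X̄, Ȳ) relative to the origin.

X̄ = 59.18 in, Ȳ = 45.14 in

rectangular portion: A = 100 × 95 = 9500.00, centroid at (50.00, 47.50).
triangular portion: A = ½·35·95 = 1662.50, centroid at (111.67, 31.67).
ΣA = 11162.50 in², ΣAX̄ = 660645.83 in³, ΣAȲ = 503895.83 in³.
X̄ = 660645.83/11162.50 = 59.18 in; Ȳ = 503895.83/11162.50 = 45.14 in.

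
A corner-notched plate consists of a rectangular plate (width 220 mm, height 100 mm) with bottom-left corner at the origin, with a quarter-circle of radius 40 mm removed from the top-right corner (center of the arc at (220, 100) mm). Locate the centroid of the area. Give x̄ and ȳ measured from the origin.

plate: A = 220 × 100 = 22000.00, centroid at (110.00, 50.00).
removed quarter-circle: A = −¼π·40² = -1256.64, centroid at (203.02, 83.02).
ΣA = 20743.36 mm²
ΣAx̄ = (22000.00)(110.00) + (-1256.64)(203.02) = 2164873.18 mm³
ΣAȳ = (22000.00)(50.00) + (-1256.64)(83.02) = 995669.63 mm³
x̄ = 2164873.18 / 20743.36 = 104.36 mm
ȳ = 995669.63 / 20743.36 = 48.00 mm

x̄ = 104.36 mm, ȳ = 48.00 mm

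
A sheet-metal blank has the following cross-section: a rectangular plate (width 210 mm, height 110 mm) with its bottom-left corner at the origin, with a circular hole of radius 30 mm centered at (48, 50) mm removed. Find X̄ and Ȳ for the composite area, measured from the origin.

plate: A = 210 × 110 = 23100.00, centroid at (105.00, 55.00).
hole: A = −π·30² = -2827.43, centroid at (48.00, 50.00).
ΣA = 20272.57 mm², ΣAX̄ = 2289783.20 mm³, ΣAȲ = 1129128.33 mm³.
X̄ = 2289783.20/20272.57 = 112.95 mm; Ȳ = 1129128.33/20272.57 = 55.70 mm.

X̄ = 112.95 mm, Ȳ = 55.70 mm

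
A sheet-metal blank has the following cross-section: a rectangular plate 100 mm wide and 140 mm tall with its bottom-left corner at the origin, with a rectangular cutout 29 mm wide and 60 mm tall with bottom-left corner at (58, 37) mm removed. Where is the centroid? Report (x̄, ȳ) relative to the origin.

x̄ = 46.81 mm, ȳ = 70.43 mm

plate: A = 100 × 140 = 14000.00, centroid at (50.00, 70.00).
hole: A = −(29 × 60) = -1740.00, centroid at (72.50, 67.00).
ΣA = 12260.00 mm²
ΣAx̄ = (14000.00)(50.00) + (-1740.00)(72.50) = 573850.00 mm³
ΣAȳ = (14000.00)(70.00) + (-1740.00)(67.00) = 863420.00 mm³
x̄ = 573850.00 / 12260.00 = 46.81 mm
ȳ = 863420.00 / 12260.00 = 70.43 mm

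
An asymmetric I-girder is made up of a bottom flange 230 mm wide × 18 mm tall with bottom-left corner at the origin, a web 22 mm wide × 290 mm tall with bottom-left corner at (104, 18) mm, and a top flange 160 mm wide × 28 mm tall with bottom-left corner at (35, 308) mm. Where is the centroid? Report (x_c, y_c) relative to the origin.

bottom flange: A = 230 × 18 = 4140.00, centroid at (115.00, 9.00).
web: A = 22 × 290 = 6380.00, centroid at (115.00, 163.00).
top flange: A = 160 × 28 = 4480.00, centroid at (115.00, 322.00).
ΣA = 15000.00 mm², ΣAx_c = 1725000.00 mm³, ΣAy_c = 2519760.00 mm³.
x_c = 1725000.00/15000.00 = 115.00 mm; y_c = 2519760.00/15000.00 = 167.98 mm.

x_c = 115.00 mm, y_c = 167.98 mm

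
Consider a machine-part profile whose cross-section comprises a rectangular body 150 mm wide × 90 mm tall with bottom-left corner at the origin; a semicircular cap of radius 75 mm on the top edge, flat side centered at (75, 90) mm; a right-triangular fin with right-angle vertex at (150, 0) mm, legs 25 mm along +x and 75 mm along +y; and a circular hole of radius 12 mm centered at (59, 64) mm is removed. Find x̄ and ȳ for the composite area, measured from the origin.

rectangular body: A = 150 × 90 = 13500.00, centroid at (75.00, 45.00).
semicircular top: A = ½π·75² = 8835.73, centroid at (75.00, 121.83).
triangular fin: A = ½·25·75 = 937.50, centroid at (158.33, 25.00).
hole: A = −π·12² = -452.39, centroid at (59.00, 64.00).
ΣA = 22820.84 mm², ΣAx̄ = 1796926.23 mm³, ΣAȳ = 1678450.22 mm³.
x̄ = 1796926.23/22820.84 = 78.74 mm; ȳ = 1678450.22/22820.84 = 73.55 mm.

x̄ = 78.74 mm, ȳ = 73.55 mm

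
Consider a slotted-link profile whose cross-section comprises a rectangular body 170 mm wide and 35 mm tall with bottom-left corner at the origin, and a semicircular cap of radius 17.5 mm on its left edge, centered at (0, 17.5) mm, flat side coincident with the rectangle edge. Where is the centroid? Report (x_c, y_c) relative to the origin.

Part | A | x̄ᵢ | ȳᵢ | A·x̄ᵢ | A·ȳᵢ
rectangular body | 5950.00 | 85.00 | 17.50 | 505750.00 | 104125.00
semicircular end | 481.06 | -7.43 | 17.50 | -3572.92 | 8418.49
Σ | 6431.06 |  |  | 502177.08 | 112543.49
x_c = 502177.08 / 6431.06 = 78.09 mm
y_c = 112543.49 / 6431.06 = 17.50 mm

x_c = 78.09 mm, y_c = 17.50 mm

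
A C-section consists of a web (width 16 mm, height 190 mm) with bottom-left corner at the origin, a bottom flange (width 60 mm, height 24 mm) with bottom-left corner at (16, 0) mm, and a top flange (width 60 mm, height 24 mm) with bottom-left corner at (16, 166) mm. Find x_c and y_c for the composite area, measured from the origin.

web: A = 16 × 190 = 3040.00, centroid at (8.00, 95.00).
bottom flange: A = 60 × 24 = 1440.00, centroid at (46.00, 12.00).
top flange: A = 60 × 24 = 1440.00, centroid at (46.00, 178.00).
ΣA = 5920.00 mm², ΣAx_c = 156800.00 mm³, ΣAy_c = 562400.00 mm³.
x_c = 156800.00/5920.00 = 26.49 mm; y_c = 562400.00/5920.00 = 95.00 mm.

x_c = 26.49 mm, y_c = 95.00 mm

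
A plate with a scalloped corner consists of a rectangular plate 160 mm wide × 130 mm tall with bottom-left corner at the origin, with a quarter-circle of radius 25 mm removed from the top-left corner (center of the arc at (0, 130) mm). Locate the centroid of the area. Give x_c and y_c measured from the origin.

x_c = 81.68 mm, y_c = 63.69 mm

plate: A = 160 × 130 = 20800.00, centroid at (80.00, 65.00).
removed quarter-circle: A = −¼π·25² = -490.87, centroid at (10.61, 119.39).
ΣA = 20309.13 mm²
ΣAx_c = (20800.00)(80.00) + (-490.87)(10.61) = 1658791.67 mm³
ΣAy_c = (20800.00)(65.00) + (-490.87)(119.39) = 1293394.73 mm³
x_c = 1658791.67 / 20309.13 = 81.68 mm
y_c = 1293394.73 / 20309.13 = 63.69 mm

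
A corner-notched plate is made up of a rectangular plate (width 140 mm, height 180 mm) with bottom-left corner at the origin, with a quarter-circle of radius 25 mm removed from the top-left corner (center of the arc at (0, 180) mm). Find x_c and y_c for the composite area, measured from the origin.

x_c = 71.18 mm, y_c = 88.42 mm

Part | A | x̄ᵢ | ȳᵢ | A·x̄ᵢ | A·ȳᵢ
plate | 25200.00 | 70.00 | 90.00 | 1764000.00 | 2268000.00
removed quarter-circle | -490.87 | 10.61 | 169.39 | -5208.33 | -83148.96
Σ | 24709.13 |  |  | 1758791.67 | 2184851.04
x_c = 1758791.67 / 24709.13 = 71.18 mm
y_c = 2184851.04 / 24709.13 = 88.42 mm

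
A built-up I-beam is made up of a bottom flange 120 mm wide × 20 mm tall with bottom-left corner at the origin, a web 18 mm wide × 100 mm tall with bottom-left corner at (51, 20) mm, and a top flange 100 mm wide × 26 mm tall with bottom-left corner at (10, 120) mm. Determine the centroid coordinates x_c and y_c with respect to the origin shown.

bottom flange: A = 120 × 20 = 2400.00, centroid at (60.00, 10.00).
web: A = 18 × 100 = 1800.00, centroid at (60.00, 70.00).
top flange: A = 100 × 26 = 2600.00, centroid at (60.00, 133.00).
ΣA = 6800.00 mm², ΣAx_c = 408000.00 mm³, ΣAy_c = 495800.00 mm³.
x_c = 408000.00/6800.00 = 60.00 mm; y_c = 495800.00/6800.00 = 72.91 mm.

x_c = 60.00 mm, y_c = 72.91 mm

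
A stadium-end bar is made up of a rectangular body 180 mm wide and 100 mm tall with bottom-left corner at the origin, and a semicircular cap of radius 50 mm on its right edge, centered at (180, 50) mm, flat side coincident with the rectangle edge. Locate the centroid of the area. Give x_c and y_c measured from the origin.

rectangular body: A = 180 × 100 = 18000.00, centroid at (90.00, 50.00).
semicircular end: A = ½π·50² = 3926.99, centroid at (201.22, 50.00).
ΣA = 21926.99 mm², ΣAx_c = 2410191.68 mm³, ΣAy_c = 1096349.54 mm³.
x_c = 2410191.68/21926.99 = 109.92 mm; y_c = 1096349.54/21926.99 = 50.00 mm.

x_c = 109.92 mm, y_c = 50.00 mm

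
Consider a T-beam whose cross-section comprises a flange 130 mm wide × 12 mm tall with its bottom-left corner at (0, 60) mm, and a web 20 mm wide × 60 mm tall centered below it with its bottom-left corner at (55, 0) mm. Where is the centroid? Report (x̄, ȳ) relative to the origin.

Part | A | x̄ᵢ | ȳᵢ | A·x̄ᵢ | A·ȳᵢ
web | 1200.00 | 65.00 | 30.00 | 78000.00 | 36000.00
flange | 1560.00 | 65.00 | 66.00 | 101400.00 | 102960.00
Σ | 2760.00 |  |  | 179400.00 | 138960.00
x̄ = 179400.00 / 2760.00 = 65.00 mm
ȳ = 138960.00 / 2760.00 = 50.35 mm

x̄ = 65.00 mm, ȳ = 50.35 mm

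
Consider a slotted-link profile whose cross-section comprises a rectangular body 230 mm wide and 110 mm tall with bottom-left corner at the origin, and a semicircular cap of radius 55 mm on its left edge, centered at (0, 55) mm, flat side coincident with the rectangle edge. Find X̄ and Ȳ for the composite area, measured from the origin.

Part | A | x̄ᵢ | ȳᵢ | A·x̄ᵢ | A·ȳᵢ
rectangular body | 25300.00 | 115.00 | 55.00 | 2909500.00 | 1391500.00
semicircular end | 4751.66 | -23.34 | 55.00 | -110916.67 | 261341.24
Σ | 30051.66 |  |  | 2798583.33 | 1652841.24
X̄ = 2798583.33 / 30051.66 = 93.13 mm
Ȳ = 1652841.24 / 30051.66 = 55.00 mm

X̄ = 93.13 mm, Ȳ = 55.00 mm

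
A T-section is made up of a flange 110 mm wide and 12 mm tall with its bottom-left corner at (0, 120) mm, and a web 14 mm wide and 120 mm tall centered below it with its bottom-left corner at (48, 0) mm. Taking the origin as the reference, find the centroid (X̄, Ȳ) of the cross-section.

web: A = 14 × 120 = 1680.00, centroid at (55.00, 60.00).
flange: A = 110 × 12 = 1320.00, centroid at (55.00, 126.00).
ΣA = 3000.00 mm²
ΣAX̄ = (1680.00)(55.00) + (1320.00)(55.00) = 165000.00 mm³
ΣAȲ = (1680.00)(60.00) + (1320.00)(126.00) = 267120.00 mm³
X̄ = 165000.00 / 3000.00 = 55.00 mm
Ȳ = 267120.00 / 3000.00 = 89.04 mm

X̄ = 55.00 mm, Ȳ = 89.04 mm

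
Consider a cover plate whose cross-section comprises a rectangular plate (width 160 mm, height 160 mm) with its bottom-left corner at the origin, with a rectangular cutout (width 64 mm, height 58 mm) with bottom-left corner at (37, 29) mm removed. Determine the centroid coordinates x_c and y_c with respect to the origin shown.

x_c = 81.87 mm, y_c = 83.73 mm

plate: A = 160 × 160 = 25600.00, centroid at (80.00, 80.00).
hole: A = −(64 × 58) = -3712.00, centroid at (69.00, 58.00).
ΣA = 21888.00 mm²
ΣAx_c = (25600.00)(80.00) + (-3712.00)(69.00) = 1791872.00 mm³
ΣAy_c = (25600.00)(80.00) + (-3712.00)(58.00) = 1832704.00 mm³
x_c = 1791872.00 / 21888.00 = 81.87 mm
y_c = 1832704.00 / 21888.00 = 83.73 mm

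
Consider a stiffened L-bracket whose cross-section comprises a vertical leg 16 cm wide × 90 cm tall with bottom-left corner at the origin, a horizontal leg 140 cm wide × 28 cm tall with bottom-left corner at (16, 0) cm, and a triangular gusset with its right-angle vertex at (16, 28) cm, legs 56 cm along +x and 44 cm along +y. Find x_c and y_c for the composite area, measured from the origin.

x_c = 59.37 cm, y_c = 26.13 cm

vertical leg: A = 16 × 90 = 1440.00, centroid at (8.00, 45.00).
horizontal leg: A = 140 × 28 = 3920.00, centroid at (86.00, 14.00).
gusset: A = ½·56·44 = 1232.00, centroid at (34.67, 42.67).
ΣA = 6592.00 cm²
ΣAx_c = (1440.00)(8.00) + (3920.00)(86.00) + (1232.00)(34.67) = 391349.33 cm³
ΣAy_c = (1440.00)(45.00) + (3920.00)(14.00) + (1232.00)(42.67) = 172245.33 cm³
x_c = 391349.33 / 6592.00 = 59.37 cm
y_c = 172245.33 / 6592.00 = 26.13 cm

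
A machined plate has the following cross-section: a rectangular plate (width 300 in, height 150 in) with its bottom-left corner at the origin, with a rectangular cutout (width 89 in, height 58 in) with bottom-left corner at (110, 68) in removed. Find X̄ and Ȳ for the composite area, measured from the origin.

plate: A = 300 × 150 = 45000.00, centroid at (150.00, 75.00).
hole: A = −(89 × 58) = -5162.00, centroid at (154.50, 97.00).
ΣA = 39838.00 in², ΣAX̄ = 5952471.00 in³, ΣAȲ = 2874286.00 in³.
X̄ = 5952471.00/39838.00 = 149.42 in; Ȳ = 2874286.00/39838.00 = 72.15 in.

X̄ = 149.42 in, Ȳ = 72.15 in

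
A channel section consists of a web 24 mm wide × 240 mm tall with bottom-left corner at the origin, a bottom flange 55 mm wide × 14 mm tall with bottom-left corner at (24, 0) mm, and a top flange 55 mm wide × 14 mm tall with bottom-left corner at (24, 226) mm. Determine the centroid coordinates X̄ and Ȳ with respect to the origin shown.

X̄ = 20.33 mm, Ȳ = 120.00 mm

web: A = 24 × 240 = 5760.00, centroid at (12.00, 120.00).
bottom flange: A = 55 × 14 = 770.00, centroid at (51.50, 7.00).
top flange: A = 55 × 14 = 770.00, centroid at (51.50, 233.00).
ΣA = 7300.00 mm²
ΣAX̄ = (5760.00)(12.00) + (770.00)(51.50) + (770.00)(51.50) = 148430.00 mm³
ΣAȲ = (5760.00)(120.00) + (770.00)(7.00) + (770.00)(233.00) = 876000.00 mm³
X̄ = 148430.00 / 7300.00 = 20.33 mm
Ȳ = 876000.00 / 7300.00 = 120.00 mm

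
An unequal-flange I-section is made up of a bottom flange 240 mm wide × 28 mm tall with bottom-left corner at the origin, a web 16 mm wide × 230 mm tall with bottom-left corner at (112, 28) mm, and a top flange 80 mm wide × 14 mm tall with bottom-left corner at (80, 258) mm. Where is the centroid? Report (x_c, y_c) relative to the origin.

bottom flange: A = 240 × 28 = 6720.00, centroid at (120.00, 14.00).
web: A = 16 × 230 = 3680.00, centroid at (120.00, 143.00).
top flange: A = 80 × 14 = 1120.00, centroid at (120.00, 265.00).
ΣA = 11520.00 mm²
ΣAx_c = (6720.00)(120.00) + (3680.00)(120.00) + (1120.00)(120.00) = 1382400.00 mm³
ΣAy_c = (6720.00)(14.00) + (3680.00)(143.00) + (1120.00)(265.00) = 917120.00 mm³
x_c = 1382400.00 / 11520.00 = 120.00 mm
y_c = 917120.00 / 11520.00 = 79.61 mm

x_c = 120.00 mm, y_c = 79.61 mm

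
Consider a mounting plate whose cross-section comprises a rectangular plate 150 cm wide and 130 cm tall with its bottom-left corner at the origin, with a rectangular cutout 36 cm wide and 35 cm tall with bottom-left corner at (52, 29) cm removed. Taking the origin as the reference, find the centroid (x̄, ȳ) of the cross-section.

plate: A = 150 × 130 = 19500.00, centroid at (75.00, 65.00).
hole: A = −(36 × 35) = -1260.00, centroid at (70.00, 46.50).
ΣA = 18240.00 cm²
ΣAx̄ = (19500.00)(75.00) + (-1260.00)(70.00) = 1374300.00 cm³
ΣAȳ = (19500.00)(65.00) + (-1260.00)(46.50) = 1208910.00 cm³
x̄ = 1374300.00 / 18240.00 = 75.35 cm
ȳ = 1208910.00 / 18240.00 = 66.28 cm

x̄ = 75.35 cm, ȳ = 66.28 cm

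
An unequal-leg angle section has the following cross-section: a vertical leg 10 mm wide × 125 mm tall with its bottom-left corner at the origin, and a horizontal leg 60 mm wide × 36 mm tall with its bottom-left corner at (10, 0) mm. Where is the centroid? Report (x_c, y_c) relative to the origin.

x_c = 27.17 mm, y_c = 34.31 mm

Part | A | x̄ᵢ | ȳᵢ | A·x̄ᵢ | A·ȳᵢ
vertical leg | 1250.00 | 5.00 | 62.50 | 6250.00 | 78125.00
horizontal leg | 2160.00 | 40.00 | 18.00 | 86400.00 | 38880.00
Σ | 3410.00 |  |  | 92650.00 | 117005.00
x_c = 92650.00 / 3410.00 = 27.17 mm
y_c = 117005.00 / 3410.00 = 34.31 mm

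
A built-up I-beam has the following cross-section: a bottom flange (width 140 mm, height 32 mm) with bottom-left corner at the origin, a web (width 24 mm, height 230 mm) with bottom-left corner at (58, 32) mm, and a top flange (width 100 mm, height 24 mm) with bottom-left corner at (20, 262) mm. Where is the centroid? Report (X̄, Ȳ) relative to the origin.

X̄ = 70.00 mm, Ȳ = 124.25 mm

Part | A | x̄ᵢ | ȳᵢ | A·x̄ᵢ | A·ȳᵢ
bottom flange | 4480.00 | 70.00 | 16.00 | 313600.00 | 71680.00
web | 5520.00 | 70.00 | 147.00 | 386400.00 | 811440.00
top flange | 2400.00 | 70.00 | 274.00 | 168000.00 | 657600.00
Σ | 12400.00 |  |  | 868000.00 | 1540720.00
X̄ = 868000.00 / 12400.00 = 70.00 mm
Ȳ = 1540720.00 / 12400.00 = 124.25 mm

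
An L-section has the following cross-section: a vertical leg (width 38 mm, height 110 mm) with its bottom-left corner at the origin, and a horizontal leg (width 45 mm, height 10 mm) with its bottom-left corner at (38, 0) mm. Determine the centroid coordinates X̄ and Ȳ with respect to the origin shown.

X̄ = 23.03 mm, Ȳ = 50.14 mm

vertical leg: A = 38 × 110 = 4180.00, centroid at (19.00, 55.00).
horizontal leg: A = 45 × 10 = 450.00, centroid at (60.50, 5.00).
ΣA = 4630.00 mm²
ΣAX̄ = (4180.00)(19.00) + (450.00)(60.50) = 106645.00 mm³
ΣAȲ = (4180.00)(55.00) + (450.00)(5.00) = 232150.00 mm³
X̄ = 106645.00 / 4630.00 = 23.03 mm
Ȳ = 232150.00 / 4630.00 = 50.14 mm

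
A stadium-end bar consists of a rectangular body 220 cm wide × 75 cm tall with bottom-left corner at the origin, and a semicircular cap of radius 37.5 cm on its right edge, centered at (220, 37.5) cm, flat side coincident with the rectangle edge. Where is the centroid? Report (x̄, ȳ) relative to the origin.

x̄ = 124.87 cm, ȳ = 37.50 cm

Part | A | x̄ᵢ | ȳᵢ | A·x̄ᵢ | A·ȳᵢ
rectangular body | 16500.00 | 110.00 | 37.50 | 1815000.00 | 618750.00
semicircular end | 2208.93 | 235.92 | 37.50 | 521121.36 | 82834.96
Σ | 18708.93 |  |  | 2336121.36 | 701584.96
x̄ = 2336121.36 / 18708.93 = 124.87 cm
ȳ = 701584.96 / 18708.93 = 37.50 cm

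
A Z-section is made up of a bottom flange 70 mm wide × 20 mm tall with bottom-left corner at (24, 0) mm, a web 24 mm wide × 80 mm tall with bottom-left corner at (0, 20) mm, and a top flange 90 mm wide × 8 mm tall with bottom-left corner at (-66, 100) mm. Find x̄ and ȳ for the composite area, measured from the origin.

x̄ = 22.41 mm, ȳ = 50.51 mm

bottom flange: A = 70 × 20 = 1400.00, centroid at (59.00, 10.00).
web: A = 24 × 80 = 1920.00, centroid at (12.00, 60.00).
top flange: A = 90 × 8 = 720.00, centroid at (-21.00, 104.00).
ΣA = 4040.00 mm², ΣAx̄ = 90520.00 mm³, ΣAȳ = 204080.00 mm³.
x̄ = 90520.00/4040.00 = 22.41 mm; ȳ = 204080.00/4040.00 = 50.51 mm.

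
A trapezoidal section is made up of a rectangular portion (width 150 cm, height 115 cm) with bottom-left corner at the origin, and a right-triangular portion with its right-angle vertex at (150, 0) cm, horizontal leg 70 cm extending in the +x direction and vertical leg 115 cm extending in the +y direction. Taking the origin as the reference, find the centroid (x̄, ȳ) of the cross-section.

x̄ = 93.60 cm, ȳ = 53.87 cm

Part | A | x̄ᵢ | ȳᵢ | A·x̄ᵢ | A·ȳᵢ
rectangular portion | 17250.00 | 75.00 | 57.50 | 1293750.00 | 991875.00
triangular portion | 4025.00 | 173.33 | 38.33 | 697666.67 | 154291.67
Σ | 21275.00 |  |  | 1991416.67 | 1146166.67
x̄ = 1991416.67 / 21275.00 = 93.60 cm
ȳ = 1146166.67 / 21275.00 = 53.87 cm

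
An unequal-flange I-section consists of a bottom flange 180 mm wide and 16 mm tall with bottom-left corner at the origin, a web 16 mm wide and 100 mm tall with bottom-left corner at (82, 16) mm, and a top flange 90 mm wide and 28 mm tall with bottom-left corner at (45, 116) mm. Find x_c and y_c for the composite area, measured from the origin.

bottom flange: A = 180 × 16 = 2880.00, centroid at (90.00, 8.00).
web: A = 16 × 100 = 1600.00, centroid at (90.00, 66.00).
top flange: A = 90 × 28 = 2520.00, centroid at (90.00, 130.00).
ΣA = 7000.00 mm², ΣAx_c = 630000.00 mm³, ΣAy_c = 456240.00 mm³.
x_c = 630000.00/7000.00 = 90.00 mm; y_c = 456240.00/7000.00 = 65.18 mm.

x_c = 90.00 mm, y_c = 65.18 mm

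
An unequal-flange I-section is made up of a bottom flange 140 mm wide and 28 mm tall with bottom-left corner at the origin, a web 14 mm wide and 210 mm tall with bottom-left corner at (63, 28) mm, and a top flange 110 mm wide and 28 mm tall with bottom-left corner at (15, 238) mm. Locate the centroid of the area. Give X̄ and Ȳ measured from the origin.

X̄ = 70.00 mm, Ȳ = 122.94 mm

bottom flange: A = 140 × 28 = 3920.00, centroid at (70.00, 14.00).
web: A = 14 × 210 = 2940.00, centroid at (70.00, 133.00).
top flange: A = 110 × 28 = 3080.00, centroid at (70.00, 252.00).
ΣA = 9940.00 mm²
ΣAX̄ = (3920.00)(70.00) + (2940.00)(70.00) + (3080.00)(70.00) = 695800.00 mm³
ΣAȲ = (3920.00)(14.00) + (2940.00)(133.00) + (3080.00)(252.00) = 1222060.00 mm³
X̄ = 695800.00 / 9940.00 = 70.00 mm
Ȳ = 1222060.00 / 9940.00 = 122.94 mm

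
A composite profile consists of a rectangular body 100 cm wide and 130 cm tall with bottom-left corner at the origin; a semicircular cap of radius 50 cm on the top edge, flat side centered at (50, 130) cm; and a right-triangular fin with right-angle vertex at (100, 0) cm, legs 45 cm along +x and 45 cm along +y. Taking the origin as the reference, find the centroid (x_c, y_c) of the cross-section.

Part | A | x̄ᵢ | ȳᵢ | A·x̄ᵢ | A·ȳᵢ
rectangular body | 13000.00 | 50.00 | 65.00 | 650000.00 | 845000.00
semicircular top | 3926.99 | 50.00 | 151.22 | 196349.54 | 593842.14
triangular fin | 1012.50 | 115.00 | 15.00 | 116437.50 | 15187.50
Σ | 17939.49 |  |  | 962787.04 | 1454029.64
x_c = 962787.04 / 17939.49 = 53.67 cm
y_c = 1454029.64 / 17939.49 = 81.05 cm

x_c = 53.67 cm, y_c = 81.05 cm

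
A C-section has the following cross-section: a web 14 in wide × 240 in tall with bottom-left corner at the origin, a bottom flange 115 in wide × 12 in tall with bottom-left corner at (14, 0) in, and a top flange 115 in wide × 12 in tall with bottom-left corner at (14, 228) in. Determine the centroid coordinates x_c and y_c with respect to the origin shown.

web: A = 14 × 240 = 3360.00, centroid at (7.00, 120.00).
bottom flange: A = 115 × 12 = 1380.00, centroid at (71.50, 6.00).
top flange: A = 115 × 12 = 1380.00, centroid at (71.50, 234.00).
ΣA = 6120.00 in², ΣAx_c = 220860.00 in³, ΣAy_c = 734400.00 in³.
x_c = 220860.00/6120.00 = 36.09 in; y_c = 734400.00/6120.00 = 120.00 in.

x_c = 36.09 in, y_c = 120.00 in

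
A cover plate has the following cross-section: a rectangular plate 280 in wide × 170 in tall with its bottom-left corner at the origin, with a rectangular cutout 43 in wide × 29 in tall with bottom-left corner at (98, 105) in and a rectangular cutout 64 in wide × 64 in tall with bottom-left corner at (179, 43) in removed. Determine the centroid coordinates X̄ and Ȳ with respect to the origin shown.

plate: A = 280 × 170 = 47600.00, centroid at (140.00, 85.00).
hole 1: A = −(43 × 29) = -1247.00, centroid at (119.50, 119.50).
hole 2: A = −(64 × 64) = -4096.00, centroid at (211.00, 75.00).
ΣA = 42257.00 in², ΣAX̄ = 5650727.50 in³, ΣAȲ = 3589783.50 in³.
X̄ = 5650727.50/42257.00 = 133.72 in; Ȳ = 3589783.50/42257.00 = 84.95 in.

X̄ = 133.72 in, Ȳ = 84.95 in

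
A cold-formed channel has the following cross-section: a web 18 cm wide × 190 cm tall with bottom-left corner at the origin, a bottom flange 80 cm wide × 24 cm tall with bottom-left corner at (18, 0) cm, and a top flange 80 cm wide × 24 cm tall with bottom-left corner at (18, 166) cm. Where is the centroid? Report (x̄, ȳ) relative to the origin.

web: A = 18 × 190 = 3420.00, centroid at (9.00, 95.00).
bottom flange: A = 80 × 24 = 1920.00, centroid at (58.00, 12.00).
top flange: A = 80 × 24 = 1920.00, centroid at (58.00, 178.00).
ΣA = 7260.00 cm²
ΣAx̄ = (3420.00)(9.00) + (1920.00)(58.00) + (1920.00)(58.00) = 253500.00 cm³
ΣAȳ = (3420.00)(95.00) + (1920.00)(12.00) + (1920.00)(178.00) = 689700.00 cm³
x̄ = 253500.00 / 7260.00 = 34.92 cm
ȳ = 689700.00 / 7260.00 = 95.00 cm

x̄ = 34.92 cm, ȳ = 95.00 cm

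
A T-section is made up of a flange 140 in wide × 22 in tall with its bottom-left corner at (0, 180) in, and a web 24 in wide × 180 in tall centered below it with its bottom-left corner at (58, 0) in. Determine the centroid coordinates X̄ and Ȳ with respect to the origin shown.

X̄ = 70.00 in, Ȳ = 132.04 in

web: A = 24 × 180 = 4320.00, centroid at (70.00, 90.00).
flange: A = 140 × 22 = 3080.00, centroid at (70.00, 191.00).
ΣA = 7400.00 in²
ΣAX̄ = (4320.00)(70.00) + (3080.00)(70.00) = 518000.00 in³
ΣAȲ = (4320.00)(90.00) + (3080.00)(191.00) = 977080.00 in³
X̄ = 518000.00 / 7400.00 = 70.00 in
Ȳ = 977080.00 / 7400.00 = 132.04 in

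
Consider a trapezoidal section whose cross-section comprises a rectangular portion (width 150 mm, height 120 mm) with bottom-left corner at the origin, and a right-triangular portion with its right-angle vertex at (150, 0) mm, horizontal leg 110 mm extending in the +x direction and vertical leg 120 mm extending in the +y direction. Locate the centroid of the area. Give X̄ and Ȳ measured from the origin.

rectangular portion: A = 150 × 120 = 18000.00, centroid at (75.00, 60.00).
triangular portion: A = ½·110·120 = 6600.00, centroid at (186.67, 40.00).
ΣA = 24600.00 mm²
ΣAX̄ = (18000.00)(75.00) + (6600.00)(186.67) = 2582000.00 mm³
ΣAȲ = (18000.00)(60.00) + (6600.00)(40.00) = 1344000.00 mm³
X̄ = 2582000.00 / 24600.00 = 104.96 mm
Ȳ = 1344000.00 / 24600.00 = 54.63 mm

X̄ = 104.96 mm, Ȳ = 54.63 mm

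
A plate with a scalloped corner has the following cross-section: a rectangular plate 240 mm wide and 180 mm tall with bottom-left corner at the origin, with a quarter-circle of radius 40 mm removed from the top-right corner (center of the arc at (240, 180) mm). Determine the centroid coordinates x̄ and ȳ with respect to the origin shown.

x̄ = 116.91 mm, ȳ = 87.81 mm

plate: A = 240 × 180 = 43200.00, centroid at (120.00, 90.00).
removed quarter-circle: A = −¼π·40² = -1256.64, centroid at (223.02, 163.02).
ΣA = 41943.36 mm², ΣAx̄ = 4903740.44 mm³, ΣAȳ = 3683138.66 mm³.
x̄ = 4903740.44/41943.36 = 116.91 mm; ȳ = 3683138.66/41943.36 = 87.81 mm.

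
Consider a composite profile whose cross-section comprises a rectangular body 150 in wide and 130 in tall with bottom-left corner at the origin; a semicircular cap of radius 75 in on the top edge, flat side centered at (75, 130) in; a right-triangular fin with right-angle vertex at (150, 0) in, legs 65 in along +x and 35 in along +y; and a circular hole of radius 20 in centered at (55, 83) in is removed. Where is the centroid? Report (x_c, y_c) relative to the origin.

x_c = 79.79 in, y_c = 92.37 in

rectangular body: A = 150 × 130 = 19500.00, centroid at (75.00, 65.00).
semicircular top: A = ½π·75² = 8835.73, centroid at (75.00, 161.83).
triangular fin: A = ½·65·35 = 1137.50, centroid at (171.67, 11.67).
hole: A = −π·20² = -1256.64, centroid at (55.00, 83.00).
ΣA = 28216.59 in²
ΣAx_c = (19500.00)(75.00) + (8835.73)(75.00) + (1137.50)(171.67) + (-1256.64)(55.00) = 2251335.50 in³
ΣAy_c = (19500.00)(65.00) + (8835.73)(161.83) + (1137.50)(11.67) + (-1256.64)(83.00) = 2606364.77 in³
x_c = 2251335.50 / 28216.59 = 79.79 in
y_c = 2606364.77 / 28216.59 = 92.37 in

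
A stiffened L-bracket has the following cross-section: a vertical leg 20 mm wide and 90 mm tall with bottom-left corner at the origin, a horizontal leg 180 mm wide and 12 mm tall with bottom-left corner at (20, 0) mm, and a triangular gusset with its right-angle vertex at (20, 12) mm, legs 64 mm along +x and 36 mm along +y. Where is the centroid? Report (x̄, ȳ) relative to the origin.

vertical leg: A = 20 × 90 = 1800.00, centroid at (10.00, 45.00).
horizontal leg: A = 180 × 12 = 2160.00, centroid at (110.00, 6.00).
gusset: A = ½·64·36 = 1152.00, centroid at (41.33, 24.00).
ΣA = 5112.00 mm²
ΣAx̄ = (1800.00)(10.00) + (2160.00)(110.00) + (1152.00)(41.33) = 303216.00 mm³
ΣAȳ = (1800.00)(45.00) + (2160.00)(6.00) + (1152.00)(24.00) = 121608.00 mm³
x̄ = 303216.00 / 5112.00 = 59.31 mm
ȳ = 121608.00 / 5112.00 = 23.79 mm

x̄ = 59.31 mm, ȳ = 23.79 mm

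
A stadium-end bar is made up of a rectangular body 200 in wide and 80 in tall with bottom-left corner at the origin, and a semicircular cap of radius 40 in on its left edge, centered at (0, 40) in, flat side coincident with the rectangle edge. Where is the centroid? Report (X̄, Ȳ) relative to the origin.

Part | A | x̄ᵢ | ȳᵢ | A·x̄ᵢ | A·ȳᵢ
rectangular body | 16000.00 | 100.00 | 40.00 | 1600000.00 | 640000.00
semicircular end | 2513.27 | -16.98 | 40.00 | -42666.67 | 100530.96
Σ | 18513.27 |  |  | 1557333.33 | 740530.96
X̄ = 1557333.33 / 18513.27 = 84.12 in
Ȳ = 740530.96 / 18513.27 = 40.00 in

X̄ = 84.12 in, Ȳ = 40.00 in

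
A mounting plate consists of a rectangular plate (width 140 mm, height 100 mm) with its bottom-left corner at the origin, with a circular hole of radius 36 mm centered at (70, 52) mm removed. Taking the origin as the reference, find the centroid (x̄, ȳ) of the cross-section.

plate: A = 140 × 100 = 14000.00, centroid at (70.00, 50.00).
hole: A = −π·36² = -4071.50, centroid at (70.00, 52.00).
ΣA = 9928.50 mm², ΣAx̄ = 694994.71 mm³, ΣAȳ = 488281.79 mm³.
x̄ = 694994.71/9928.50 = 70.00 mm; ȳ = 488281.79/9928.50 = 49.18 mm.

x̄ = 70.00 mm, ȳ = 49.18 mm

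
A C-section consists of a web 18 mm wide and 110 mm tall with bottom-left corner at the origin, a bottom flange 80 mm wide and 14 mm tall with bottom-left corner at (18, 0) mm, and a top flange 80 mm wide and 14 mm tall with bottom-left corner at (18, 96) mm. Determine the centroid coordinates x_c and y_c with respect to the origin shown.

x_c = 35.01 mm, y_c = 55.00 mm

web: A = 18 × 110 = 1980.00, centroid at (9.00, 55.00).
bottom flange: A = 80 × 14 = 1120.00, centroid at (58.00, 7.00).
top flange: A = 80 × 14 = 1120.00, centroid at (58.00, 103.00).
ΣA = 4220.00 mm², ΣAx_c = 147740.00 mm³, ΣAy_c = 232100.00 mm³.
x_c = 147740.00/4220.00 = 35.01 mm; y_c = 232100.00/4220.00 = 55.00 mm.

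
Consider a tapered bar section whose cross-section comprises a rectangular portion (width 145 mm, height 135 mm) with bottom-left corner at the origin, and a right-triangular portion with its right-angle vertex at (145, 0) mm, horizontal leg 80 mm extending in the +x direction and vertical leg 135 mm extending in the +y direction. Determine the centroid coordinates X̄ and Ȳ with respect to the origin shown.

Part | A | x̄ᵢ | ȳᵢ | A·x̄ᵢ | A·ȳᵢ
rectangular portion | 19575.00 | 72.50 | 67.50 | 1419187.50 | 1321312.50
triangular portion | 5400.00 | 171.67 | 45.00 | 927000.00 | 243000.00
Σ | 24975.00 |  |  | 2346187.50 | 1564312.50
X̄ = 2346187.50 / 24975.00 = 93.94 mm
Ȳ = 1564312.50 / 24975.00 = 62.64 mm

X̄ = 93.94 mm, Ȳ = 62.64 mm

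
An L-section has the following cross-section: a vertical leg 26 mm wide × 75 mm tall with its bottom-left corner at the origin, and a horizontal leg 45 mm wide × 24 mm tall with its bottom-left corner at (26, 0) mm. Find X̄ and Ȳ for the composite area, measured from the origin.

vertical leg: A = 26 × 75 = 1950.00, centroid at (13.00, 37.50).
horizontal leg: A = 45 × 24 = 1080.00, centroid at (48.50, 12.00).
ΣA = 3030.00 mm², ΣAX̄ = 77730.00 mm³, ΣAȲ = 86085.00 mm³.
X̄ = 77730.00/3030.00 = 25.65 mm; Ȳ = 86085.00/3030.00 = 28.41 mm.

X̄ = 25.65 mm, Ȳ = 28.41 mm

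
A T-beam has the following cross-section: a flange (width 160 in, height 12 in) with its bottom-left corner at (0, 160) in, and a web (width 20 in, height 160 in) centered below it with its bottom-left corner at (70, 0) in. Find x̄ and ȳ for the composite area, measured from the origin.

web: A = 20 × 160 = 3200.00, centroid at (80.00, 80.00).
flange: A = 160 × 12 = 1920.00, centroid at (80.00, 166.00).
ΣA = 5120.00 in², ΣAx̄ = 409600.00 in³, ΣAȳ = 574720.00 in³.
x̄ = 409600.00/5120.00 = 80.00 in; ȳ = 574720.00/5120.00 = 112.25 in.

x̄ = 80.00 in, ȳ = 112.25 in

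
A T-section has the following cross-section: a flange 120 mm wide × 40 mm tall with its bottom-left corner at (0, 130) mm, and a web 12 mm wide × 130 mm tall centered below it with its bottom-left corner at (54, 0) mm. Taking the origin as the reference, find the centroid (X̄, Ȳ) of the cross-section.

web: A = 12 × 130 = 1560.00, centroid at (60.00, 65.00).
flange: A = 120 × 40 = 4800.00, centroid at (60.00, 150.00).
ΣA = 6360.00 mm²
ΣAX̄ = (1560.00)(60.00) + (4800.00)(60.00) = 381600.00 mm³
ΣAȲ = (1560.00)(65.00) + (4800.00)(150.00) = 821400.00 mm³
X̄ = 381600.00 / 6360.00 = 60.00 mm
Ȳ = 821400.00 / 6360.00 = 129.15 mm

X̄ = 60.00 mm, Ȳ = 129.15 mm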